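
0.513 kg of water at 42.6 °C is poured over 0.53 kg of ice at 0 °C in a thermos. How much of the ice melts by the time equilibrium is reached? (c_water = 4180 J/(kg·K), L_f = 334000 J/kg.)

m_melted ≈ 0.273 kg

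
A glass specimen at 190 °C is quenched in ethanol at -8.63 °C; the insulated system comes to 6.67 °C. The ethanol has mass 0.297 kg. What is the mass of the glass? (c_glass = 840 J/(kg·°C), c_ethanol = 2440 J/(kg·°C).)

|Q_glass| = |Q_ethanol|:
m×840×(190 − 6.67) = 0.297×2440×(6.67 − (-8.63))
153997 m = 11088  ⇒  m ≈ 0.072 kg

m ≈ 0.072 kg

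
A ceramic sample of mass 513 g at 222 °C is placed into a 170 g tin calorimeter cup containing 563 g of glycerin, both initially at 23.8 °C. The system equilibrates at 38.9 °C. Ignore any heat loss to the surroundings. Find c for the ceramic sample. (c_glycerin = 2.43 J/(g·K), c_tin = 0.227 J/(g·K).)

Heat gained plus heat lost sum to zero:
513·c·(38.9 − 222) + 563·2.43·(38.9 − 23.8) + 170·0.227·(38.9 − 23.8) = 0
-93930 c = -21241
c = -21241/-93930 ≈ 0.2261 J/(g·K)

c ≈ 0.226 J/(g·K)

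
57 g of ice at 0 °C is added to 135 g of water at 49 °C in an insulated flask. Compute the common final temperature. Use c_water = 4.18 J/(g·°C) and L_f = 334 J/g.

Energy balance with sensible and latent terms:
fusion: m_ice L_f = 57×334 = 19038; warm the meltwater: 238.26 T; water cools: 135×4.18×(T − 49) = 564.3(T − 49)
802.56 T = 27651 − 19038 = 8612.7
T ≈ 10.73 °C — above 0 °C, consistent with complete melting.

T_f ≈ 10.7 °C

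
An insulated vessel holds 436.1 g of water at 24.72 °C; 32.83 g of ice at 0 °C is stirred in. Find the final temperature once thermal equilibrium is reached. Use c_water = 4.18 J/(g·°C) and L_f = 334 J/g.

Conservation of energy gives ΣQ = 0:
latent heat to melt: 32.83·334 = 10965; meltwater 0→T: 32.83·4.18·T = 137.23 T; water: 1822.9(T − 24.72)
1960.1 T = 45062 − 10965 = 34097
T ≈ 17.40 °C. Since T > 0 °C, the all-ice-melts assumption holds.

T_f ≈ 17.4 °C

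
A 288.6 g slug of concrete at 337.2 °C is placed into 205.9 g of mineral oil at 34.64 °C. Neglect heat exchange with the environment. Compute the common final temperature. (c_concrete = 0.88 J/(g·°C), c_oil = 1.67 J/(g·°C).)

T_f ≈ 163.2 °C

With ΣQ=0 the equilibrium temperature is the m·c-weighted mean:
T_f = (253.97×337.2 + 343.85×34.64) / (253.97 + 343.85)
    = 97549 / 597.82 ≈ 163.17 °C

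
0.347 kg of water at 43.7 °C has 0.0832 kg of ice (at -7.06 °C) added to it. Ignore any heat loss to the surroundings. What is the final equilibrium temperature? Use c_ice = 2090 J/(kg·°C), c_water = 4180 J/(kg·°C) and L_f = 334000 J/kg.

T_f ≈ 19.1 °C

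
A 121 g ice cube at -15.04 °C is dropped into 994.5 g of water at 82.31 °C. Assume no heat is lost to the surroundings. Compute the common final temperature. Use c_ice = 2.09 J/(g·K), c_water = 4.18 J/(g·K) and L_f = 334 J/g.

T_f ≈ 63.9 °C

Heat gained plus heat lost sum to zero:
warm ice to 0 °C: 121×2.09×(0 − (-15.04)) = 3803.5
  fusion: m_ice L_f = 121×334 = 40414
  warm the meltwater: 505.78 T
  water cools: 994.5×4.18×(T − 82.31) = 4157(T − 82.31)
4662.8 T = 342163 − 44217 = 297946
T ≈ 63.90 °C (positive, so assuming full melt was valid).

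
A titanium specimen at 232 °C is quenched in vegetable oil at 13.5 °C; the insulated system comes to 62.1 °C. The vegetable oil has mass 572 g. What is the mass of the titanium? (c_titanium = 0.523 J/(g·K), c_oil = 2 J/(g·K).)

m ≈ 626 g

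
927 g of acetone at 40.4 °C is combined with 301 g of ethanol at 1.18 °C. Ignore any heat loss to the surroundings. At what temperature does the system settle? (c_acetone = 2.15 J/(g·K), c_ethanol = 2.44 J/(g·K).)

T_f ≈ 29.8 °C

Conservation of energy gives ΣQ = 0:
927·2.15·(T − 40.4) + 301·2.44·(T − 1.18) = 0
1993(T − 40.4) + 734.44(T − 1.18) = 0
2727.5 T = 81386
T = 81386/2727.5 ≈ 29.84 °C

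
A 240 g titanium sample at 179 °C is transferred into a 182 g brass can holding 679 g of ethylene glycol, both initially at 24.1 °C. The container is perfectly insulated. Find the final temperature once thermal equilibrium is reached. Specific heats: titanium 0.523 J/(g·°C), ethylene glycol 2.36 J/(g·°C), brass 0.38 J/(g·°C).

T_f is the heat-capacity-weighted average of the initial temperatures:
T_f = (125.52×179 + 1602.4×24.1 + 69.16×24.1) / (125.52 + 1602.4 + 69.16)
    = 62754 / 1797.1 ≈ 34.92 °C

T_f ≈ 34.9 °C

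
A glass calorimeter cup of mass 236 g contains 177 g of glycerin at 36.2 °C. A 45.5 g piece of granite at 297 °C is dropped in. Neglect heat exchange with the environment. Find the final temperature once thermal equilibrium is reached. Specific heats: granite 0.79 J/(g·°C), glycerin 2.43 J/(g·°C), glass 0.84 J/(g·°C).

T_f ≈ 50.3 °C

Conservation of energy gives ΣQ = 0:
45.5·0.79·(T − 297) + 177·2.43·(T − 36.2) + 236·0.84·(T − 36.2) = 0
35.95(T − 297) + 430.11(T − 36.2) + 198.24(T − 36.2) = 0
(35.95 + 430.11 + 198.24) T = 35.95·297 + 430.11·36.2 + 198.24·36.2
T ≈ 50.31 °C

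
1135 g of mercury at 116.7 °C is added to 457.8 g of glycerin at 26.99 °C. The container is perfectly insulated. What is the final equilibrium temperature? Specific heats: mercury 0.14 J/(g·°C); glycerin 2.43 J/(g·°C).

T_f = Σ m_i c_i T_i / Σ m_i c_i:
T_f = (158.9*116.7 + 1112.5*26.99) / (158.9 + 1112.5)
    = 48569 / 1271.4 ≈ 38.20 °C

T_f ≈ 38.2 °C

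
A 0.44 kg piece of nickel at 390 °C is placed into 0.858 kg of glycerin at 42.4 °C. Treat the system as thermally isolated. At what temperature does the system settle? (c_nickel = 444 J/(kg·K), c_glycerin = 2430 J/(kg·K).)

Conservation of energy gives ΣQ = 0:
0.44*444*(T − 390) + 0.858*2430*(T − 42.4) = 0
195.36(T − 390) + 2084.9(T − 42.4) = 0
(195.36 + 2084.9) T = 195.36*390 + 2084.9*42.4
T ≈ 72.18 °C

T_f ≈ 72.2 °C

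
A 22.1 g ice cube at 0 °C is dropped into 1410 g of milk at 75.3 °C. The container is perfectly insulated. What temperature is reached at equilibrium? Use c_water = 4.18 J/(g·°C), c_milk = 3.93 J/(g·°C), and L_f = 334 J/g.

Let T be the final temperature. ΣQ_i = 0:
latent heat to melt: 22.1·334 = 7381.4; meltwater 0→T: 22.1·4.18·T = 92.38 T; milk: 5541.3(T − 75.3)
5633.7 T = 417260 − 7381.4 = 409878
T ≈ 72.76 °C. Since T > 0 °C, the all-ice-melts assumption holds.

T_f ≈ 72.8 °C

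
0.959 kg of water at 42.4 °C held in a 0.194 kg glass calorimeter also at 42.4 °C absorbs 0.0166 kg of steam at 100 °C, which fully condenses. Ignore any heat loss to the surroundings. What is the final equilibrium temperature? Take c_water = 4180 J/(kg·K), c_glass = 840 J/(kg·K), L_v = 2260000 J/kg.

Let T be the final temperature. ΣQ_i = 0:
latent heat released on condensation: 0.0166·2260000 = 37516; condensate cools 100→T: 0.0166·4180·(T − 100) = 69.39(T − 100); original water: 4008.6(T − 42.4); glass cup: 0.194·840·(T − 42.4) = 162.96(T − 42.4)
4241 T = 37516 + 6938.8 + 176875 = 221330
T ≈ 52.19 °C — below 100 °C, confirming all the steam condensed.

T_f ≈ 52.2 °C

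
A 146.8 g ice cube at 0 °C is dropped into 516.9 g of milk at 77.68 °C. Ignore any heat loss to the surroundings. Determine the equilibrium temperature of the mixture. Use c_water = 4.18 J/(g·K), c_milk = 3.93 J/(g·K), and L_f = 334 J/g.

T_f ≈ 41.1 °C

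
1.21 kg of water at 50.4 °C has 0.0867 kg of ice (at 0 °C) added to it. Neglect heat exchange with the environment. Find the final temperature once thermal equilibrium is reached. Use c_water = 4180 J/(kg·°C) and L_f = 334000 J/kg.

T_f ≈ 41.7 °C

Sum of m c ΔT and latent-heat terms is zero:
melt ice: 0.0867×334000 = 28958; warm the meltwater: 362.41 T; water: 5057.8(T − 50.4)
5420.2 T = 254913 − 28958 = 225955
T ≈ 41.69 °C — above 0 °C, consistent with complete melting.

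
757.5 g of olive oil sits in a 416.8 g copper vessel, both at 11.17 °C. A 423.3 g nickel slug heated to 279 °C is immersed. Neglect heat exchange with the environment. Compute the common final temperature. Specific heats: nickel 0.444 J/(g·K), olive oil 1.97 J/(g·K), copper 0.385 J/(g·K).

T_f ≈ 38.5 °C

T_f = Σ m_i c_i T_i / Σ m_i c_i:
T_f = (187.95×279 + 1492.3×11.17 + 160.47×11.17) / (187.95 + 1492.3 + 160.47)
    = 70898 / 1840.7 ≈ 38.52 °C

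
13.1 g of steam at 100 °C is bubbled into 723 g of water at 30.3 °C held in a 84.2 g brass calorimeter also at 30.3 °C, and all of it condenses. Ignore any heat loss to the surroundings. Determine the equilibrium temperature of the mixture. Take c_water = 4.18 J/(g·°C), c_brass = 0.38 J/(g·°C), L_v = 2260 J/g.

Heat gained plus heat lost sum to zero:
condense steam: −13.1×2260 = −29606; condensed water 100 °C→T: 54.76(T − 100); water warms: 723×4.18×(T − 30.3) = 3022.1(T − 30.3); cup: 32(T − 30.3)
3108.9 T = 29606 + 5475.8 + 92540 = 127622
T ≈ 41.05 °C (< 100 °C, so full condensation is consistent).

T_f ≈ 41.1 °C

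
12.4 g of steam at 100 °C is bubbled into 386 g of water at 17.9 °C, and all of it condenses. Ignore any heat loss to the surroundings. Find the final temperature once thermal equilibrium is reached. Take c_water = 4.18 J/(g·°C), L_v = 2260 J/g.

Setting the total heat transfer to zero:
steam→water at 100 °C releases m L_v = 12.4×2260 = 28024
  condensed water 100 °C→T: 51.83(T − 100)
  water warms: 386×4.18×(T − 17.9) = 1613.5(T − 17.9)
1665.3 T = 28024 + 5183.2 + 28881 = 62088
T ≈ 37.28 °C — below 100 °C, confirming all the steam condensed.

T_f ≈ 37.3 °C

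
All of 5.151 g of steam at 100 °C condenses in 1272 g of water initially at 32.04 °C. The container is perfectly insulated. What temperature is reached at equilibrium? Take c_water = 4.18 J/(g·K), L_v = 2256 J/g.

T_f ≈ 34.5 °C

Conservation of energy gives ΣQ = 0:
condense steam: −5.151×2256 = −11621
  condensed water 100 °C→T: 21.53(T − 100)
  water warms: 1272×4.18×(T − 32.04) = 5317(T − 32.04)
5338.5 T = 11621 + 2153.1 + 170355 = 184129
T ≈ 34.49 °C, under the boiling point, so the assumption holds.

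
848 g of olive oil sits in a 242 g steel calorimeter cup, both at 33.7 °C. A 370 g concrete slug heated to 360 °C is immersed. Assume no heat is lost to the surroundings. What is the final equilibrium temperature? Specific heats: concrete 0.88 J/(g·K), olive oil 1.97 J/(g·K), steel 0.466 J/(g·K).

T_f ≈ 84.1 °C

T_f is the heat-capacity-weighted average of the initial temperatures:
T_f = (325.6×360 + 1670.6×33.7 + 112.77×33.7) / (325.6 + 1670.6 + 112.77)
    = 177314 / 2108.9 ≈ 84.08 °C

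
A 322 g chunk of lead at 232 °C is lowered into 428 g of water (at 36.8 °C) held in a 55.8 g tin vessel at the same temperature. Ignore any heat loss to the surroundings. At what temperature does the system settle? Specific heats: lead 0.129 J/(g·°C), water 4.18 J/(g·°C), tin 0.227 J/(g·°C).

T_f ≈ 41.2 °C

Let T be the final temperature. ΣQ_i = 0:
322·0.129·(T − 232) + 428·4.18·(T − 36.8) + 55.8·0.227·(T − 36.8) = 0
41.54(T − 232) + 1789(T − 36.8) + 12.67(T − 36.8) = 0
1843.2 T = 75940
T ≈ 41.20 °C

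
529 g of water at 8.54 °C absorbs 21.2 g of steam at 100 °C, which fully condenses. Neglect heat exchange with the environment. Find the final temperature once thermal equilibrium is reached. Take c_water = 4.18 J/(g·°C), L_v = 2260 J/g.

T_f ≈ 32.9 °C

Taking heat into each body as positive, Σ m c ΔT = 0:
latent heat released on condensation: 21.2×2260 = 47912; condensate cools 100→T: 21.2×4.18×(T − 100) = 88.62(T − 100); water warms: 529×4.18×(T − 8.54) = 2211.2(T − 8.54)
2299.8 T = 47912 + 8861.6 + 18884 = 75657
T ≈ 32.90 °C, under the boiling point, so the assumption holds.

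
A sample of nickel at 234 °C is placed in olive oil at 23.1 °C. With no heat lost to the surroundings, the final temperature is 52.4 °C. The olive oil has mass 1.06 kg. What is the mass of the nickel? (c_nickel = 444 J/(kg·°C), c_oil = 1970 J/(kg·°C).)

Heat lost by the nickel = heat gained by the oil:
m·444·(234 − 52.4) = 1.06·1970·(52.4 − 23.1)
80630 m = 61184  ⇒  m ≈ 0.7588 kg

m ≈ 0.759 kg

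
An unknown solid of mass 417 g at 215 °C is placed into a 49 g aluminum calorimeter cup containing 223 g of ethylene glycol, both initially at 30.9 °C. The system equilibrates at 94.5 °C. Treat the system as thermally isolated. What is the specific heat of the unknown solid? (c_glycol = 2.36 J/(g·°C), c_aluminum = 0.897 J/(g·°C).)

Net heat exchanged in the isolated system is zero:
417·c·(94.5 − 215) + 223·2.36·(94.5 − 30.9) + 49·0.897·(94.5 − 30.9) = 0
-50248 c = -36267
c = -36267/-50248 ≈ 0.7217 J/(g·°C)

c ≈ 0.722 J/(g·°C)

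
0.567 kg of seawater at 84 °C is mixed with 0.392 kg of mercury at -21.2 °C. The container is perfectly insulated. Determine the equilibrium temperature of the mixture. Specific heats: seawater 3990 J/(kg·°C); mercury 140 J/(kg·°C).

T_f ≈ 81.5 °C

Heat gained plus heat lost sum to zero:
0.567×3990×(T − 84) + 0.392×140×(T − (-21.2)) = 0
2262.3(T − 84) + 54.88(T − (-21.2)) = 0
2317.2 T = 188872
T = 188872 / 2317.2 = 81.5 °C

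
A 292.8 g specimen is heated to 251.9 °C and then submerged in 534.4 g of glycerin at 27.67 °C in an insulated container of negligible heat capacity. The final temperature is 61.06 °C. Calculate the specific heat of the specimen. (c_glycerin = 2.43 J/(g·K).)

c ≈ 0.776 J/(g·K)

Heat gained plus heat lost sum to zero:
292.8×c×(61.06 − 251.9) + 534.4×2.43×(61.06 − 27.67) = 0
-55878 c = -43360
c = -43360/-55878 ≈ 0.776 J/(g·K)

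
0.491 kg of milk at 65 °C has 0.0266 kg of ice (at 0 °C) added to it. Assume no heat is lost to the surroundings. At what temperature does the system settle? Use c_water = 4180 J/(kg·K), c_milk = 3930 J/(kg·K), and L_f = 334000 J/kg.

Conservation of energy gives ΣQ = 0:
latent heat to melt: 0.0266·334000 = 8884.4
  meltwater 0→T: 0.0266·4180·T = 111.19 T
  milk cools: 0.491·3930·(T − 65) = 1929.6(T − 65)
2040.8 T = 125426 − 8884.4 = 116542
T ≈ 57.11 °C (positive, so assuming full melt was valid).

T_f ≈ 57.1 °C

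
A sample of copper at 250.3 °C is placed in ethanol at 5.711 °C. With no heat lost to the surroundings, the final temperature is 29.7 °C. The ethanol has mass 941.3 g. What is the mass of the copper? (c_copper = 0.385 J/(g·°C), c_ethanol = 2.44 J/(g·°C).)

m ≈ 649 g

|Q_copper| = |Q_ethanol|:
m×0.385×(250.3 − 29.7) = 941.3×2.44×(29.7 − 5.711)
84.93 m = 55097  ⇒  m ≈ 648.7 g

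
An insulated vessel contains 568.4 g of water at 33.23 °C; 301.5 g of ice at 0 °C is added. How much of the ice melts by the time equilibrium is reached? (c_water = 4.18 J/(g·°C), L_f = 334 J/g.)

m_melted ≈ 236 g

Cooling the water to 0 °C releases 568.4×4.18×33.23 = 78952 J.
To melt every bit of ice: 301.5×334 = 100701 J.
78952 J < 100701 J, so only part of the ice melts and the system sits at 0 °C.
m_melted×334 = 78952  ⇒  m_melted ≈ 236.4 g.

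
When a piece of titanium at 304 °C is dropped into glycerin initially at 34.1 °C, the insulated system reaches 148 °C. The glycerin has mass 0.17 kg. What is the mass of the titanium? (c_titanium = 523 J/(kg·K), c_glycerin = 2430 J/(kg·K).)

m ≈ 0.577 kg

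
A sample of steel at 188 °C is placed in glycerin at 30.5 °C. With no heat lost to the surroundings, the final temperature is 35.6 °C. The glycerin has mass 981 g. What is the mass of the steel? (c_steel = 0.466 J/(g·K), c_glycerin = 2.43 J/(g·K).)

|Q_steel| = |Q_glycerin|:
m·0.466·(188 − 35.6) = 981·2.43·(35.6 − 30.5)
71.02 m = 12158  ⇒  m ≈ 171.2 g

m ≈ 171 g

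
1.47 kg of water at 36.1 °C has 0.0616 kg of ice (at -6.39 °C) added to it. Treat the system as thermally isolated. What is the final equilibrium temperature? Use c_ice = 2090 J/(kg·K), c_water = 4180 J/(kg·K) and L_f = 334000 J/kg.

T_f ≈ 31.3 °C

Energy conservation, ΣQ = 0:
ice -6.39→0 °C: 0.0616×2090×6.39 = 822.67
  melt ice: 0.0616×334000 = 20574
  warm the meltwater: 257.49 T
  water: 6144.6(T − 36.1)
6402.1 T = 221820 − 21397 = 200423
T ≈ 31.31 °C. Since T > 0 °C, the all-ice-melts assumption holds.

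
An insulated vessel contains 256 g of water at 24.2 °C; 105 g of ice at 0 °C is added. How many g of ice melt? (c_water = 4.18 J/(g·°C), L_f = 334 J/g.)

m_melted ≈ 77.5 g

Heat available from the water dropping to 0 °C: 256·4.18·24.2 = 25896 J.
Fully melting the ice requires m_ice L_f = 105·334 = 35070 J.
25896 J < 35070 J, so only part of the ice melts and the system sits at 0 °C.
m_melt = 25896 / L_f = 77.53 g.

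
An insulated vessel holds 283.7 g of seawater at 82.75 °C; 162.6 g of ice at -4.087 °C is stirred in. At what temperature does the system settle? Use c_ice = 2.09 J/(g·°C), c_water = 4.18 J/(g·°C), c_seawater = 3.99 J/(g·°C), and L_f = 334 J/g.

Energy balance with sensible and latent terms:
warm ice to 0 °C: 162.6×2.09×(0 − (-4.087)) = 1388.9
  latent heat to melt: 162.6×334 = 54308
  warm the meltwater: 679.67 T
  seawater cools: 283.7×3.99×(T − 82.75) = 1132(T − 82.75)
1811.6 T = 93670 − 55697 = 37973
T ≈ 20.96 °C — above 0 °C, consistent with complete melting.

T_f ≈ 21.0 °C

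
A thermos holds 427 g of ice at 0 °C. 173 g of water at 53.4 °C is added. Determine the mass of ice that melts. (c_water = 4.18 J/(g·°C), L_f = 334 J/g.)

Heat available from the water dropping to 0 °C: 173×4.18×53.4 = 38616 J.
Fully melting the ice requires m_ice L_f = 427×334 = 142618 J.
38616 J < 142618 J, so only part of the ice melts and the system sits at 0 °C.
Mass melted = 38616/334 ≈ 115.6 g.

m_melted ≈ 116 g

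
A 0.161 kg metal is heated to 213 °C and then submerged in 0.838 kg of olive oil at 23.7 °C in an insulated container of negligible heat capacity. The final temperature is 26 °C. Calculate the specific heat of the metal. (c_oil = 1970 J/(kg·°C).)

c ≈ 126 J/(kg·°C)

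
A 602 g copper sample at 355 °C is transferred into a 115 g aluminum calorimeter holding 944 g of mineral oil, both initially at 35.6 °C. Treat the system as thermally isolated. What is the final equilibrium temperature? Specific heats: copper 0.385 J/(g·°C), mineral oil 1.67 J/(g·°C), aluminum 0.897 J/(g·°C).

Taking heat into each body as positive, Σ m c ΔT = 0:
602·0.385·(T − 355) + 944·1.67·(T − 35.6) + 115·0.897·(T − 35.6) = 0
1911.4 T = 142073
T ≈ 74.33 °C

T_f ≈ 74.3 °C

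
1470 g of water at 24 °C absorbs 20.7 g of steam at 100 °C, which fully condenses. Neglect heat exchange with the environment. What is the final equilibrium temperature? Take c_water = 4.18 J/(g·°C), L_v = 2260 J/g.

Net heat exchanged in the isolated system is zero:
latent heat released on condensation: 20.7×2260 = 46782
  condensed water 100 °C→T: 86.53(T − 100)
  water warms: 1470×4.18×(T − 24) = 6144.6(T − 24)
6231.1 T = 46782 + 8652.6 + 147470 = 202905
T ≈ 32.56 °C — below 100 °C, confirming all the steam condensed.

T_f ≈ 32.6 °C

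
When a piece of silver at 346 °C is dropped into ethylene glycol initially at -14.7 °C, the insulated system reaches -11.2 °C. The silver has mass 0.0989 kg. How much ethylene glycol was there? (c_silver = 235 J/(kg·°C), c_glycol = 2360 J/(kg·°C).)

Heat lost by the silver = heat gained by the glycol:
0.0989·235·(346 − -11.2) = m·2360·(-11.2 − (-14.7))
8260 m = 8301.9  ⇒  m ≈ 1.005 kg

m ≈ 1.01 kg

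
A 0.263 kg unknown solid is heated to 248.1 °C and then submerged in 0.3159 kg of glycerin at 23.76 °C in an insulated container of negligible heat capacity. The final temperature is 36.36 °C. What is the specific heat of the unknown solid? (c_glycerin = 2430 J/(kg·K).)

c ≈ 174 J/(kg·K)

m_s c (T_s − T_f) = m_glycerin c_glycerin (T_f − T_0):
0.263×c×(248.1 − 36.36) = 0.3159×2430×(36.36 − 23.76)
55.69 c = 9672.2  ⇒  c ≈ 173.7 J/(kg·K)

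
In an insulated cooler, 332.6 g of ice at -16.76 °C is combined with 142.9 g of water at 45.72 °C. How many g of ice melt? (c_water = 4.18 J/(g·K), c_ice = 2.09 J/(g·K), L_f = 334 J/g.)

Cooling the water to 0 °C releases 142.9·4.18·45.72 = 27310 J.
Warming the ice to 0 °C takes 332.6·2.09·16.76 = 11650 J, leaving 15659 J for melting.
Fully melting the ice requires m_ice L_f = 332.6·334 = 111088 J.
That's not enough to melt it all — equilibrium is at 0 °C with ice remaining.
Mass melted = 15659/334 ≈ 46.88 g.

m_melted ≈ 46.9 g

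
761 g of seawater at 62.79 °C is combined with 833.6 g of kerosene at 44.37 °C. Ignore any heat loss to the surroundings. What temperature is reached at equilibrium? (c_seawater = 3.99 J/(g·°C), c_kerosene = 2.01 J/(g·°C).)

T_f ≈ 56.2 °C

T_f = Σ m_i c_i T_i / Σ m_i c_i:
T_f = (3036.4×62.79 + 1675.5×44.37) / (3036.4 + 1675.5)
    = 264998 / 4711.9 ≈ 56.24 °C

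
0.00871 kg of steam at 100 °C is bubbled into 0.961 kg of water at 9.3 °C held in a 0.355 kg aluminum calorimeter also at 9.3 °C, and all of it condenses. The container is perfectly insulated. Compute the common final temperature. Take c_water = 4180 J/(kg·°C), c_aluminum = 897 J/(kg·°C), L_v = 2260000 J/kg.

Setting the total heat transfer to zero:
latent heat released on condensation: 0.00871·2260000 = 19685
  condensed water 100 °C→T: 36.41(T − 100)
  water warms: 0.961·4180·(T − 9.3) = 4017(T − 9.3)
  cup: 318.44(T − 9.3)
4371.8 T = 19685 + 3640.8 + 40319 = 63645
T ≈ 14.56 °C (< 100 °C, so full condensation is consistent).

T_f ≈ 14.6 °C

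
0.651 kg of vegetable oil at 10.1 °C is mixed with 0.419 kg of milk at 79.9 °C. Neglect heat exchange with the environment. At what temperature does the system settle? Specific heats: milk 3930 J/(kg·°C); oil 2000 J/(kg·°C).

T_f ≈ 49.1 °C

Conservation of energy gives ΣQ = 0:
0.419×3930×(T − 79.9) + 0.651×2000×(T − 10.1) = 0
1646.7(T − 79.9) + 1302(T − 10.1) = 0
(1646.7 + 1302) T = 1646.7×79.9 + 1302×10.1
T = 144719 / 2948.7 = 49.1 °C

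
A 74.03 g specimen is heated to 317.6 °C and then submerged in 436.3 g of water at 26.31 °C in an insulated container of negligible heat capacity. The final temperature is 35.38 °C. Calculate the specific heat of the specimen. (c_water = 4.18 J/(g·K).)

c ≈ 0.792 J/(g·K)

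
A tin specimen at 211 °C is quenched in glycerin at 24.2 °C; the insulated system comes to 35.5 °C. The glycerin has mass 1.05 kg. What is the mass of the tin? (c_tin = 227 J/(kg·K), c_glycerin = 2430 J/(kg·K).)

Taking heat into each body as positive, Σ m c ΔT = 0:
m·227·(35.5 − 211) + 1.05·2430·(35.5 − 24.2) = 0
-39838 m = -28832
m = -28832/-39838 ≈ 0.7237 kg

m ≈ 0.724 kg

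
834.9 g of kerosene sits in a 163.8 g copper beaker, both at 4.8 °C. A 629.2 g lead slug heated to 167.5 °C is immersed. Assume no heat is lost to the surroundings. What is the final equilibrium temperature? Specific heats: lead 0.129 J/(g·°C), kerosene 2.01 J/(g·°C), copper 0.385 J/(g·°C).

Setting the total heat transfer to zero:
629.2·0.129·(T − 167.5) + 834.9·2.01·(T − 4.8) + 163.8·0.385·(T − 4.8) = 0
81.17(T − 167.5) + 1678.1(T − 4.8) + 63.06(T − 4.8) = 0
(81.17 + 1678.1 + 63.06) T = 81.17·167.5 + 1678.1·4.8 + 63.06·4.8
T ≈ 12.05 °C

T_f ≈ 12.0 °C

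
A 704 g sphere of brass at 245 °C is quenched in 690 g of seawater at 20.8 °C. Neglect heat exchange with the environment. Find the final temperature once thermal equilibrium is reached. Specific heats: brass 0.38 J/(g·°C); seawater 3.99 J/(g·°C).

T_f ≈ 40.7 °C

|Q_brass| = |Q_seawater|:
704·0.38·(245 − T) = 690·3.99·(T − 20.8)
267.52(245 − T) = 2753.1(T − 20.8)
3020.6 T = 122807  ⇒  T ≈ 40.66 °C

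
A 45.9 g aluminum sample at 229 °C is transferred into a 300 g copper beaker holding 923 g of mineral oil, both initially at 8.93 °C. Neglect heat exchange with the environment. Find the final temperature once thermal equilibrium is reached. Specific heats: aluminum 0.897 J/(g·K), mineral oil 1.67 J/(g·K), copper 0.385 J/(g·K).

Net heat exchanged in the isolated system is zero:
45.9*0.897*(T − 229) + 923*1.67*(T − 8.93) + 300*0.385*(T − 8.93) = 0
1698.1 T = 24225
T ≈ 14.27 °C

T_f ≈ 14.3 °C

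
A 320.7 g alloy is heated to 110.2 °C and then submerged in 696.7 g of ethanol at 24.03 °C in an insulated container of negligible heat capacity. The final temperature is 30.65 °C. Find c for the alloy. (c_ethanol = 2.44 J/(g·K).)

c ≈ 0.441 J/(g·K)

Energy conservation, ΣQ = 0:
320.7×c×(30.65 − 110.2) + 696.7×2.44×(30.65 − 24.03) = 0
-25512 c = -11254
c = -11254/-25512 ≈ 0.4411 J/(g·K)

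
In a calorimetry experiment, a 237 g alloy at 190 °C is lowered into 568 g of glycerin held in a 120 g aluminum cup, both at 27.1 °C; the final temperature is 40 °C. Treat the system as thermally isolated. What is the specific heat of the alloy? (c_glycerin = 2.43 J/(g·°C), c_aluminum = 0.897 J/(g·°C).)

c ≈ 0.54 J/(g·°C)

Net heat exchanged in the isolated system is zero:
237·c·(40 − 190) + 568·2.43·(40 − 27.1) + 120·0.897·(40 − 27.1) = 0
-35550 c = -19194
c = -19194/-35550 ≈ 0.5399 J/(g·°C)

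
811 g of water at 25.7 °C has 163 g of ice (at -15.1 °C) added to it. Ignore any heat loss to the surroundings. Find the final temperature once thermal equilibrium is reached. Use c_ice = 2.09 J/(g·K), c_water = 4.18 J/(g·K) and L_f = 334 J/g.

T_f ≈ 6.8 °C

Conservation of energy gives ΣQ = 0:
warm ice to 0 °C: 163·2.09·(0 − (-15.1)) = 5144.1; melt ice: 163·334 = 54442; meltwater 0→T: 163·4.18·T = 681.34 T; water cools: 811·4.18·(T − 25.7) = 3390(T − 25.7)
4071.3 T = 87122 − 59586 = 27536
T ≈ 6.76 °C — above 0 °C, consistent with complete melting.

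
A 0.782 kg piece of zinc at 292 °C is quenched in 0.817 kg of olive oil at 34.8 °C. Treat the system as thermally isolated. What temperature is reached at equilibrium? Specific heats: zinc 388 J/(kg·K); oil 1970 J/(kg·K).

Taking heat into each body as positive, Σ m c ΔT = 0:
0.782*388*(T − 292) + 0.817*1970*(T − 34.8) = 0
303.42(T − 292) + 1609.5(T − 34.8) = 0
1912.9 T = 144608
T = 144608 / 1912.9 = 75.6 °C

T_f ≈ 75.6 °C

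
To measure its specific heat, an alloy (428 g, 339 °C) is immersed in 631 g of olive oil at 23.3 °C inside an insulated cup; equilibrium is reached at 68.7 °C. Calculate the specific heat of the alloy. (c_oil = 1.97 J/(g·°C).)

Heat lost by the alloy = heat gained by the oil:
428·c·(339 − 68.7) = 631·1.97·(68.7 − 23.3)
115688 c = 56435  ⇒  c ≈ 0.4878 J/(g·°C)

c ≈ 0.488 J/(g·°C)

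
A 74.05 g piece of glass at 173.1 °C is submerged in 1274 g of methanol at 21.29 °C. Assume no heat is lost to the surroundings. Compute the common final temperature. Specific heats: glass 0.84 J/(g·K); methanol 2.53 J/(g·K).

T_f ≈ 24.2 °C

Let T be the final temperature. ΣQ_i = 0:
74.05·0.84·(T − 173.1) + 1274·2.53·(T − 21.29) = 0
3285.4 T = 79390
T = 79390/3285.4 ≈ 24.16 °C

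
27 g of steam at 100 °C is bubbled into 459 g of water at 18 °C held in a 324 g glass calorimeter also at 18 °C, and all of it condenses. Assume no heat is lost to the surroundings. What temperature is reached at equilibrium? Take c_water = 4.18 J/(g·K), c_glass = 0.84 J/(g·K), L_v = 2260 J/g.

T_f ≈ 48.5 °C

Setting the total heat transfer to zero:
condense steam: −27×2260 = −61020; condensed water 100 °C→T: 112.86(T − 100); original water: 1918.6(T − 18); cup: 272.16(T − 18)
2303.6 T = 61020 + 11286 + 39434 = 111740
T ≈ 48.51 °C — below 100 °C, confirming all the steam condensed.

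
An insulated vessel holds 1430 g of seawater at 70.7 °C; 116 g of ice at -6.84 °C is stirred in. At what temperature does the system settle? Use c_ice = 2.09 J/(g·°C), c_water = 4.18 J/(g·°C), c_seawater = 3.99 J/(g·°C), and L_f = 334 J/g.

Energy conservation, ΣQ = 0:
warm ice to 0 °C: 116·2.09·(0 − (-6.84)) = 1658.3; melt ice: 116·334 = 38744; warm the meltwater: 484.88 T; seawater: 5705.7(T − 70.7)
6190.6 T = 403393 − 40402 = 362991
T ≈ 58.64 °C — above 0 °C, consistent with complete melting.

T_f ≈ 58.6 °C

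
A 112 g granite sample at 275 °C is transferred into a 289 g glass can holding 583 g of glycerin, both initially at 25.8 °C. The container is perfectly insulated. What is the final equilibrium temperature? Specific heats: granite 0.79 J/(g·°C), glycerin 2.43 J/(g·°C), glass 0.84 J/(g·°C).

Taking heat into each body as positive, Σ m c ΔT = 0:
112×0.79×(T − 275) + 583×2.43×(T − 25.8) + 289×0.84×(T − 25.8) = 0
1747.9 T = 67146
T = 67146 / 1747.9 = 38.4 °C

T_f ≈ 38.4 °C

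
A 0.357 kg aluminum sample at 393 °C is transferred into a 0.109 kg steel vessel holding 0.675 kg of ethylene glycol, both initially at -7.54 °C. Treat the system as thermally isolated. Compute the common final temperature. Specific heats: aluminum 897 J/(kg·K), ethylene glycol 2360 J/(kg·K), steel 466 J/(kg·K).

T_f ≈ 57.8 °C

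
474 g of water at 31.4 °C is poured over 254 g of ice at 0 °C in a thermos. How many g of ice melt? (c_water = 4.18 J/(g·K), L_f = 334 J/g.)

m_melted ≈ 186 g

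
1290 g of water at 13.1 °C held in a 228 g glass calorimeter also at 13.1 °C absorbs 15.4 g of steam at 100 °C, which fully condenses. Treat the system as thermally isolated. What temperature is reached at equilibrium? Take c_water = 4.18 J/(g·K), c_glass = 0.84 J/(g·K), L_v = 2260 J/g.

Setting the total heat transfer to zero:
latent heat released on condensation: 15.4·2260 = 34804; condensed water 100 °C→T: 64.37(T − 100); water warms: 1290·4.18·(T − 13.1) = 5392.2(T − 13.1); glass cup: 228·0.84·(T − 13.1) = 191.52(T − 13.1)
5648.1 T = 34804 + 6437.2 + 73147 = 114388
T ≈ 20.25 °C, under the boiling point, so the assumption holds.

T_f ≈ 20.3 °C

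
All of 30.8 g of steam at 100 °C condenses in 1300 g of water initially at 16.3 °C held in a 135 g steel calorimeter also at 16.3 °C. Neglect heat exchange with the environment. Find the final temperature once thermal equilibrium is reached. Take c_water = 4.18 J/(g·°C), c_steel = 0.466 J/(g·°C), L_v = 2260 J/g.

T_f ≈ 30.6 °C

Energy conservation, ΣQ = 0:
latent heat released on condensation: 30.8·2260 = 69608
  condensed water 100 °C→T: 128.74(T − 100)
  original water: 5434(T − 16.3)
  cup: 62.91(T − 16.3)
5625.7 T = 69608 + 12874 + 89600 = 172082
T ≈ 30.59 °C, under the boiling point, so the assumption holds.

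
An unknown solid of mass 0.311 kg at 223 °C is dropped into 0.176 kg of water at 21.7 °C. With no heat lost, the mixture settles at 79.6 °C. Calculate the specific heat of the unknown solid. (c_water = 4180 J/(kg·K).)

c ≈ 955 J/(kg·K)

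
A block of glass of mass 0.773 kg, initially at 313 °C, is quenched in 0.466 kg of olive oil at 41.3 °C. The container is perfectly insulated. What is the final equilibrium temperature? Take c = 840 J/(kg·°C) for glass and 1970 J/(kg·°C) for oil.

Setting the total heat transfer to zero:
0.773×840×(T − 313) + 0.466×1970×(T − 41.3) = 0
649.32(T − 313) + 918.02(T − 41.3) = 0
1567.3 T = 241151
T = 241151 / 1567.3 = 154 °C

T_f ≈ 153.9 °C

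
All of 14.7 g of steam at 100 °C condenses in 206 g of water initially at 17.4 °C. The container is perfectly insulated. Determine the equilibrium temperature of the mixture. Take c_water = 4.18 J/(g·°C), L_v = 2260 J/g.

T_f ≈ 58.9 °C

Taking heat into each body as positive, Σ m c ΔT = 0:
latent heat released on condensation: 14.7·2260 = 33222
  condensed water 100 °C→T: 61.45(T − 100)
  water warms: 206·4.18·(T − 17.4) = 861.08(T − 17.4)
922.53 T = 33222 + 6144.6 + 14983 = 54349
T ≈ 58.91 °C (< 100 °C, so full condensation is consistent).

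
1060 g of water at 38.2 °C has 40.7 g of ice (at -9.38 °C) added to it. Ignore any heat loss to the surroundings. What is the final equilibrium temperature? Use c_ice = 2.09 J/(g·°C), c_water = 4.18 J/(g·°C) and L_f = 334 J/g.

Setting the total heat transfer to zero:
ice -9.38→0 °C: 40.7·2.09·9.38 = 797.89; melt ice: 40.7·334 = 13594; warm the meltwater: 170.13 T; water: 4430.8(T − 38.2)
4600.9 T = 169257 − 14392 = 154865
T ≈ 33.66 °C — above 0 °C, consistent with complete melting.

T_f ≈ 33.7 °C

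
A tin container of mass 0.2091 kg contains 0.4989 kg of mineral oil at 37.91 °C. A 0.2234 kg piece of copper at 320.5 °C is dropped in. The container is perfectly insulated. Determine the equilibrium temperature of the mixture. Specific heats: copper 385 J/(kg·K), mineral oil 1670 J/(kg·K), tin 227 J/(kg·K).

T_f = Σ m_i c_i T_i / Σ m_i c_i:
T_f = (86.01×320.5 + 833.16×37.91 + 47.47×37.91) / (86.01 + 833.16 + 47.47)
    = 60951 / 966.64 ≈ 63.05 °C

T_f ≈ 63.1 °C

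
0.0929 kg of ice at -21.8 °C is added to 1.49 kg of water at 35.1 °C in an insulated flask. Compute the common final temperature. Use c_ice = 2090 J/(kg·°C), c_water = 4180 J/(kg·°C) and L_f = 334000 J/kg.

T_f ≈ 27.7 °C

Energy conservation, ΣQ = 0:
ice -21.8→0 °C: 0.0929×2090×21.8 = 4232.7
  melt ice: 0.0929×334000 = 31029
  meltwater 0→T: 0.0929×4180×T = 388.32 T
  water: 6228.2(T − 35.1)
6616.5 T = 218610 − 35261 = 183349
T ≈ 27.71 °C — above 0 °C, consistent with complete melting.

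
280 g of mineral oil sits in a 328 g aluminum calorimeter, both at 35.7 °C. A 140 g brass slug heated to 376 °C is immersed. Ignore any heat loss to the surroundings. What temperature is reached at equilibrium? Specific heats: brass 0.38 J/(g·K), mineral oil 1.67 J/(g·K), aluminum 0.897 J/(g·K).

Taking heat into each body as positive, Σ m c ΔT = 0:
140*0.38*(T − 376) + 280*1.67*(T − 35.7) + 328*0.897*(T − 35.7) = 0
53.2(T − 376) + 467.6(T − 35.7) + 294.22(T − 35.7) = 0
815.02 T = 47200
T = 47200/815.02 ≈ 57.91 °C

T_f ≈ 57.9 °C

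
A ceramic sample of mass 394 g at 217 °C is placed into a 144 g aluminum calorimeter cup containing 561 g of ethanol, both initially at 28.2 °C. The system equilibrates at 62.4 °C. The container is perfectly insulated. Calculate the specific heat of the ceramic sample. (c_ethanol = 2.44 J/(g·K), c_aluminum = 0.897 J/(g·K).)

c ≈ 0.841 J/(g·K)

Net heat exchanged in the isolated system is zero:
394×c×(62.4 − 217) + 561×2.44×(62.4 − 28.2) + 144×0.897×(62.4 − 28.2) = 0
-60912 c = -51232
c = -51232/-60912 ≈ 0.8411 J/(g·K)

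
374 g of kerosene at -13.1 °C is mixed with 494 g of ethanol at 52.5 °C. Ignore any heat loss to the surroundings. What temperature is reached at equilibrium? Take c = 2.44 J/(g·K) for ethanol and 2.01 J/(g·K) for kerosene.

T_f ≈ 27.3 °C

T_f is the heat-capacity-weighted average of the initial temperatures:
T_f = (1205.4*52.5 + 751.74*(-13.1)) / (1205.4 + 751.74)
    = 53434 / 1957.1 ≈ 27.30 °C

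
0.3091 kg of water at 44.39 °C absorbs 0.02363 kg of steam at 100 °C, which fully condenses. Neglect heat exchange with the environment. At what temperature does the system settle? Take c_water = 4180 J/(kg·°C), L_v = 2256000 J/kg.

Energy balance with sensible and latent terms:
condense steam: −0.02363×2256000 = −53309
  condensate cools 100→T: 0.02363×4180×(T − 100) = 98.77(T − 100)
  water warms: 0.3091×4180×(T − 44.39) = 1292(T − 44.39)
1390.8 T = 53309 + 9877.3 + 57354 = 120540
T ≈ 86.67 °C (< 100 °C, so full condensation is consistent).

T_f ≈ 86.7 °C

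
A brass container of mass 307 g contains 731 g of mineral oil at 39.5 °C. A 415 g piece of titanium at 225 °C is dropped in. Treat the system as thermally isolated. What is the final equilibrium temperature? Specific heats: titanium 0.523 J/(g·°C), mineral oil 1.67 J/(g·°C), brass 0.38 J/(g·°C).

Heat gained plus heat lost sum to zero:
415·0.523·(T − 225) + 731·1.67·(T − 39.5) + 307·0.38·(T − 39.5) = 0
(217.05 + 1220.8 + 116.66) T = 217.05·225 + 1220.8·39.5 + 116.66·39.5
T ≈ 65.40 °C

T_f ≈ 65.4 °C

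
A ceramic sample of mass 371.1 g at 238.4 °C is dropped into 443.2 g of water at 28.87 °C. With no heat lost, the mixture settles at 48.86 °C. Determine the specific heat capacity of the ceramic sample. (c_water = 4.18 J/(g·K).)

c ≈ 0.526 J/(g·K)

m_s c (T_s − T_f) = m_water c_water (T_f − T_0):
371.1·c·(238.4 − 48.86) = 443.2·4.18·(48.86 − 28.87)
70338 c = 37033  ⇒  c ≈ 0.5265 J/(g·K)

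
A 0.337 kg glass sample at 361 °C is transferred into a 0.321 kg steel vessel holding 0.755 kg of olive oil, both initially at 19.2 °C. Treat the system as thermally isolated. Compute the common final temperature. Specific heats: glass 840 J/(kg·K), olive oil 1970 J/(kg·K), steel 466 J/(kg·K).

T_f ≈ 69.6 °C

Energy conservation, ΣQ = 0:
0.337*840*(T − 361) + 0.755*1970*(T − 19.2) + 0.321*466*(T − 19.2) = 0
283.08(T − 361) + 1487.3(T − 19.2) + 149.59(T − 19.2) = 0
1920 T = 133621
T ≈ 69.59 °C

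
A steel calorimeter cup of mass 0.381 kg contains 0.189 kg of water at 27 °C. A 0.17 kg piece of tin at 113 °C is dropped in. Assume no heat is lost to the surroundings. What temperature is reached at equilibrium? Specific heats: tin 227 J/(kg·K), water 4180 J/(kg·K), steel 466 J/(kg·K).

T_f ≈ 30.3 °C

T_f = Σ m_i c_i T_i / Σ m_i c_i:
T_f = (38.59*113 + 790.02*27 + 177.55*27) / (38.59 + 790.02 + 177.55)
    = 30485 / 1006.2 ≈ 30.30 °C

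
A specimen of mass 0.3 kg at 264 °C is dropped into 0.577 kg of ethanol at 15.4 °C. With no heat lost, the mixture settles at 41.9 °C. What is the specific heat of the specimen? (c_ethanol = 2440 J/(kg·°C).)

c ≈ 560 J/(kg·°C)

m_s c (T_s − T_f) = m_ethanol c_ethanol (T_f − T_0):
0.3·c·(264 − 41.9) = 0.577·2440·(41.9 − 15.4)
66.63 c = 37309  ⇒  c ≈ 559.9 J/(kg·°C)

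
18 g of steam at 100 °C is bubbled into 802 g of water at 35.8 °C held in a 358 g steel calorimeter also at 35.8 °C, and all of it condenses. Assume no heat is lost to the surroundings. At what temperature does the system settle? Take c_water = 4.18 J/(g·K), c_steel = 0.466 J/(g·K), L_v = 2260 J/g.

Energy balance with sensible and latent terms:
condense steam: −18×2260 = −40680; condensate cools 100→T: 18×4.18×(T − 100) = 75.24(T − 100); water warms: 802×4.18×(T − 35.8) = 3352.4(T − 35.8); cup: 166.83(T − 35.8)
3594.4 T = 40680 + 7524 + 125987 = 174191
T ≈ 48.46 °C, under the boiling point, so the assumption holds.

T_f ≈ 48.5 °C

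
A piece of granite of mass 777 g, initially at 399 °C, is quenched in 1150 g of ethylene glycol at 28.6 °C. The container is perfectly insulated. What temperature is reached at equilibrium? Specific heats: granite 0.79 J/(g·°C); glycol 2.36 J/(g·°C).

Energy conservation, ΣQ = 0:
777·0.79·(T − 399) + 1150·2.36·(T − 28.6) = 0
613.83(T − 399) + 2714(T − 28.6) = 0
(613.83 + 2714) T = 613.83·399 + 2714·28.6
T = 322539 / 3327.8 = 96.9 °C

T_f ≈ 96.9 °C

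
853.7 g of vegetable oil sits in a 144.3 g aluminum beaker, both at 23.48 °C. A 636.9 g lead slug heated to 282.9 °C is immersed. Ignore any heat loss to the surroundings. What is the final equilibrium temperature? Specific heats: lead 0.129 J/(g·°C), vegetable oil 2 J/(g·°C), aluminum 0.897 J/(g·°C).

T_f ≈ 34.6 °C

T_f is the heat-capacity-weighted average of the initial temperatures:
T_f = (82.16*282.9 + 1707.4*23.48 + 129.44*23.48) / (82.16 + 1707.4 + 129.44)
    = 66372 / 1919 ≈ 34.59 °C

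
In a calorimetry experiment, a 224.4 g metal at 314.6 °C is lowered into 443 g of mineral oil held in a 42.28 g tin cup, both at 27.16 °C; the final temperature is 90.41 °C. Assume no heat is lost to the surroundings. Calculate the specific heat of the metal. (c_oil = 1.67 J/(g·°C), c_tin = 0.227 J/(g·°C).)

Conservation of energy gives ΣQ = 0:
224.4·c·(90.41 − 314.6) + 443·1.67·(90.41 − 27.16) + 42.28·0.227·(90.41 − 27.16) = 0
-50308 c = -47400
c = -47400/-50308 ≈ 0.9422 J/(g·°C)

c ≈ 0.942 J/(g·°C)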